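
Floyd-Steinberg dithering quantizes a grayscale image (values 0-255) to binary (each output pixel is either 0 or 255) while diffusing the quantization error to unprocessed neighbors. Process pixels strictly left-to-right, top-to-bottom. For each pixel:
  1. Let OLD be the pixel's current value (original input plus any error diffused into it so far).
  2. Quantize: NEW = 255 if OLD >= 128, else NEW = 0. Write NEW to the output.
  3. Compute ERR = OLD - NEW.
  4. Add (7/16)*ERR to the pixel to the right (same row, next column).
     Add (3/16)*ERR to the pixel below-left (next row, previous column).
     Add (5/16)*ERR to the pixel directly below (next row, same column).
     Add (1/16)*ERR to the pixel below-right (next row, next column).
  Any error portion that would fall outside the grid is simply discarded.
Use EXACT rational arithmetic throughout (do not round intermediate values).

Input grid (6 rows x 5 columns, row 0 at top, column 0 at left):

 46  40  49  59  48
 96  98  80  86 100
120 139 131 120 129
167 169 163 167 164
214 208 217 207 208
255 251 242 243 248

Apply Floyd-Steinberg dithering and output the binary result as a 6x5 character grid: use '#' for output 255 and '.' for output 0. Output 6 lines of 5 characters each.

Answer: .....
.#.#.
#.#.#
##.##
####.
#####

Derivation:
(0,0): OLD=46 → NEW=0, ERR=46
(0,1): OLD=481/8 → NEW=0, ERR=481/8
(0,2): OLD=9639/128 → NEW=0, ERR=9639/128
(0,3): OLD=188305/2048 → NEW=0, ERR=188305/2048
(0,4): OLD=2890999/32768 → NEW=0, ERR=2890999/32768
(1,0): OLD=15571/128 → NEW=0, ERR=15571/128
(1,1): OLD=191493/1024 → NEW=255, ERR=-69627/1024
(1,2): OLD=3105833/32768 → NEW=0, ERR=3105833/32768
(1,3): OLD=23258645/131072 → NEW=255, ERR=-10164715/131072
(1,4): OLD=208433695/2097152 → NEW=0, ERR=208433695/2097152
(2,0): OLD=2380039/16384 → NEW=255, ERR=-1797881/16384
(2,1): OLD=49869053/524288 → NEW=0, ERR=49869053/524288
(2,2): OLD=1538832055/8388608 → NEW=255, ERR=-600262985/8388608
(2,3): OLD=11947875253/134217728 → NEW=0, ERR=11947875253/134217728
(2,4): OLD=416950631603/2147483648 → NEW=255, ERR=-130657698637/2147483648
(3,0): OLD=1262843735/8388608 → NEW=255, ERR=-876251305/8388608
(3,1): OLD=8908628555/67108864 → NEW=255, ERR=-8204131765/67108864
(3,2): OLD=235771054441/2147483648 → NEW=0, ERR=235771054441/2147483648
(3,3): OLD=974832911089/4294967296 → NEW=255, ERR=-120383749391/4294967296
(3,4): OLD=9503062960693/68719476736 → NEW=255, ERR=-8020403606987/68719476736
(4,0): OLD=170118302841/1073741824 → NEW=255, ERR=-103685862279/1073741824
(4,1): OLD=4865555255481/34359738368 → NEW=255, ERR=-3896178028359/34359738368
(4,2): OLD=103795724321399/549755813888 → NEW=255, ERR=-36392008220041/549755813888
(4,3): OLD=1356869301815737/8796093022208 → NEW=255, ERR=-886134418847303/8796093022208
(4,4): OLD=17690852418752655/140737488355328 → NEW=0, ERR=17690852418752655/140737488355328
(5,0): OLD=111909460491723/549755813888 → NEW=255, ERR=-28278272049717/549755813888
(5,1): OLD=767957007905249/4398046511104 → NEW=255, ERR=-353544852426271/4398046511104
(5,2): OLD=22541658758616489/140737488355328 → NEW=255, ERR=-13346400771992151/140737488355328
(5,3): OLD=106656999741428359/562949953421312 → NEW=255, ERR=-36895238381006201/562949953421312
(5,4): OLD=2272623192077548317/9007199254740992 → NEW=255, ERR=-24212617881404643/9007199254740992
Row 0: .....
Row 1: .#.#.
Row 2: #.#.#
Row 3: ##.##
Row 4: ####.
Row 5: #####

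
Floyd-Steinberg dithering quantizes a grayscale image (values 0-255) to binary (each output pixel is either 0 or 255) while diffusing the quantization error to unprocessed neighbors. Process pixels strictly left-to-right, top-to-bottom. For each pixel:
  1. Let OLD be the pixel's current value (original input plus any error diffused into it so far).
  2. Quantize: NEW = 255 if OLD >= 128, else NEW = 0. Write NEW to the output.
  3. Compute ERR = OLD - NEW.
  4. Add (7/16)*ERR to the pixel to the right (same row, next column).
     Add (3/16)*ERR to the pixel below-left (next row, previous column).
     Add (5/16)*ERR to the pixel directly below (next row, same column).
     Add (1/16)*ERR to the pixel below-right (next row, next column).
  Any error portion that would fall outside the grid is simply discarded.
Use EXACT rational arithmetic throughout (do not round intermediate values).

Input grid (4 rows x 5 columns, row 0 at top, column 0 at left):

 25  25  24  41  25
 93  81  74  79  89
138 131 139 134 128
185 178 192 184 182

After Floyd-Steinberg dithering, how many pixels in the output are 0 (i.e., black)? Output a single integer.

(0,0): OLD=25 → NEW=0, ERR=25
(0,1): OLD=575/16 → NEW=0, ERR=575/16
(0,2): OLD=10169/256 → NEW=0, ERR=10169/256
(0,3): OLD=239119/4096 → NEW=0, ERR=239119/4096
(0,4): OLD=3312233/65536 → NEW=0, ERR=3312233/65536
(1,0): OLD=27533/256 → NEW=0, ERR=27533/256
(1,1): OLD=303707/2048 → NEW=255, ERR=-218533/2048
(1,2): OLD=3468279/65536 → NEW=0, ERR=3468279/65536
(1,3): OLD=34696235/262144 → NEW=255, ERR=-32150485/262144
(1,4): OLD=229787937/4194304 → NEW=0, ERR=229787937/4194304
(2,0): OLD=4967705/32768 → NEW=255, ERR=-3388135/32768
(2,1): OLD=72417571/1048576 → NEW=0, ERR=72417571/1048576
(2,2): OLD=2618723625/16777216 → NEW=255, ERR=-1659466455/16777216
(2,3): OLD=17711265387/268435456 → NEW=0, ERR=17711265387/268435456
(2,4): OLD=714344714797/4294967296 → NEW=255, ERR=-380871945683/4294967296
(3,0): OLD=2778936073/16777216 → NEW=255, ERR=-1499254007/16777216
(3,1): OLD=18183507157/134217728 → NEW=255, ERR=-16042013483/134217728
(3,2): OLD=538960910007/4294967296 → NEW=0, ERR=538960910007/4294967296
(3,3): OLD=2033321508863/8589934592 → NEW=255, ERR=-157111812097/8589934592
(3,4): OLD=20672147882779/137438953472 → NEW=255, ERR=-14374785252581/137438953472
Output grid:
  Row 0: .....  (5 black, running=5)
  Row 1: .#.#.  (3 black, running=8)
  Row 2: #.#.#  (2 black, running=10)
  Row 3: ##.##  (1 black, running=11)

Answer: 11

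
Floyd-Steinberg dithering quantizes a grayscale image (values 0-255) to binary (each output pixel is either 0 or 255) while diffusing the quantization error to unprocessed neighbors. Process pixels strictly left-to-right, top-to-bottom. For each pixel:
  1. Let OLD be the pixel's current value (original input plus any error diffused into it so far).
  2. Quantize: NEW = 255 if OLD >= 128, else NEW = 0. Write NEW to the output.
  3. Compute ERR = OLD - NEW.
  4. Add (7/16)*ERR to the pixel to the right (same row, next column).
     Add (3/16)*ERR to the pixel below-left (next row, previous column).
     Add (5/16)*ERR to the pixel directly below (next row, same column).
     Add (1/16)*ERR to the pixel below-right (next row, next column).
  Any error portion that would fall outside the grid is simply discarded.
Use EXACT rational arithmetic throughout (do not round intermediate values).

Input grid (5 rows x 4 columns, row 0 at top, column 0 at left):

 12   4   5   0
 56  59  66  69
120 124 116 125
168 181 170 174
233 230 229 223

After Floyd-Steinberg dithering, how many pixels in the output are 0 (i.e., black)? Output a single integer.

(0,0): OLD=12 → NEW=0, ERR=12
(0,1): OLD=37/4 → NEW=0, ERR=37/4
(0,2): OLD=579/64 → NEW=0, ERR=579/64
(0,3): OLD=4053/1024 → NEW=0, ERR=4053/1024
(1,0): OLD=3935/64 → NEW=0, ERR=3935/64
(1,1): OLD=46713/512 → NEW=0, ERR=46713/512
(1,2): OLD=1803277/16384 → NEW=0, ERR=1803277/16384
(1,3): OLD=31183339/262144 → NEW=0, ERR=31183339/262144
(2,0): OLD=1280579/8192 → NEW=255, ERR=-808381/8192
(2,1): OLD=35079793/262144 → NEW=255, ERR=-31766927/262144
(2,2): OLD=65737501/524288 → NEW=0, ERR=65737501/524288
(2,3): OLD=1878276761/8388608 → NEW=255, ERR=-260818279/8388608
(3,0): OLD=480001331/4194304 → NEW=0, ERR=480001331/4194304
(3,1): OLD=14129168493/67108864 → NEW=255, ERR=-2983591827/67108864
(3,2): OLD=189330995923/1073741824 → NEW=255, ERR=-84473169197/1073741824
(3,3): OLD=2365691757125/17179869184 → NEW=255, ERR=-2015174884795/17179869184
(4,0): OLD=279631175991/1073741824 → NEW=255, ERR=5827010871/1073741824
(4,1): OLD=1811466237701/8589934592 → NEW=255, ERR=-378967083259/8589934592
(4,2): OLD=44074323826693/274877906944 → NEW=255, ERR=-26019542444027/274877906944
(4,3): OLD=615788452769971/4398046511104 → NEW=255, ERR=-505713407561549/4398046511104
Output grid:
  Row 0: ....  (4 black, running=4)
  Row 1: ....  (4 black, running=8)
  Row 2: ##.#  (1 black, running=9)
  Row 3: .###  (1 black, running=10)
  Row 4: ####  (0 black, running=10)

Answer: 10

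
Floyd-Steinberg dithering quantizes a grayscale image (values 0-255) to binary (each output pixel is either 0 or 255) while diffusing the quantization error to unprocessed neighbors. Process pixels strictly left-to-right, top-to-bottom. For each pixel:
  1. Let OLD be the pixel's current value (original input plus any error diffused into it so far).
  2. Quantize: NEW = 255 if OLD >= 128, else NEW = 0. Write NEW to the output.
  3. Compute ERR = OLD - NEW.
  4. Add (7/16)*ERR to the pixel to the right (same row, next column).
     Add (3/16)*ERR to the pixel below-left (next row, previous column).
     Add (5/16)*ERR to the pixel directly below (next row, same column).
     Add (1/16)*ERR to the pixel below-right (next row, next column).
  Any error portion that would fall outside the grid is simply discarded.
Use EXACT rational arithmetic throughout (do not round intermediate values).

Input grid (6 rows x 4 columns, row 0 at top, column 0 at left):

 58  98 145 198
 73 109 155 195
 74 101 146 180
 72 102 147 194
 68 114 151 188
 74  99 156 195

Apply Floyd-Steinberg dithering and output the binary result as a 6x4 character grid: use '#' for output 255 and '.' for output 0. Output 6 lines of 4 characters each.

(0,0): OLD=58 → NEW=0, ERR=58
(0,1): OLD=987/8 → NEW=0, ERR=987/8
(0,2): OLD=25469/128 → NEW=255, ERR=-7171/128
(0,3): OLD=355307/2048 → NEW=255, ERR=-166933/2048
(1,0): OLD=14625/128 → NEW=0, ERR=14625/128
(1,1): OLD=195239/1024 → NEW=255, ERR=-65881/1024
(1,2): OLD=3334899/32768 → NEW=0, ERR=3334899/32768
(1,3): OLD=110390037/524288 → NEW=255, ERR=-23303403/524288
(2,0): OLD=1599773/16384 → NEW=0, ERR=1599773/16384
(2,1): OLD=78557647/524288 → NEW=255, ERR=-55135793/524288
(2,2): OLD=125242107/1048576 → NEW=0, ERR=125242107/1048576
(2,3): OLD=3770276367/16777216 → NEW=255, ERR=-507913713/16777216
(3,0): OLD=694536077/8388608 → NEW=0, ERR=694536077/8388608
(3,1): OLD=17965991699/134217728 → NEW=255, ERR=-16259528941/134217728
(3,2): OLD=255713650029/2147483648 → NEW=0, ERR=255713650029/2147483648
(3,3): OLD=8387215852411/34359738368 → NEW=255, ERR=-374517431429/34359738368
(4,0): OLD=152813187401/2147483648 → NEW=0, ERR=152813187401/2147483648
(4,1): OLD=2315441178139/17179869184 → NEW=255, ERR=-2065425463781/17179869184
(4,2): OLD=69268271703291/549755813888 → NEW=0, ERR=69268271703291/549755813888
(4,3): OLD=2174044689991245/8796093022208 → NEW=255, ERR=-68959030671795/8796093022208
(5,0): OLD=20257216218553/274877906944 → NEW=0, ERR=20257216218553/274877906944
(5,1): OLD=1070871153137903/8796093022208 → NEW=0, ERR=1070871153137903/8796093022208
(5,2): OLD=1054007283193391/4398046511104 → NEW=255, ERR=-67494577138129/4398046511104
(5,3): OLD=27262383343248835/140737488355328 → NEW=255, ERR=-8625676187359805/140737488355328
Row 0: ..##
Row 1: .#.#
Row 2: .#.#
Row 3: .#.#
Row 4: .#.#
Row 5: ..##

Answer: ..##
.#.#
.#.#
.#.#
.#.#
..##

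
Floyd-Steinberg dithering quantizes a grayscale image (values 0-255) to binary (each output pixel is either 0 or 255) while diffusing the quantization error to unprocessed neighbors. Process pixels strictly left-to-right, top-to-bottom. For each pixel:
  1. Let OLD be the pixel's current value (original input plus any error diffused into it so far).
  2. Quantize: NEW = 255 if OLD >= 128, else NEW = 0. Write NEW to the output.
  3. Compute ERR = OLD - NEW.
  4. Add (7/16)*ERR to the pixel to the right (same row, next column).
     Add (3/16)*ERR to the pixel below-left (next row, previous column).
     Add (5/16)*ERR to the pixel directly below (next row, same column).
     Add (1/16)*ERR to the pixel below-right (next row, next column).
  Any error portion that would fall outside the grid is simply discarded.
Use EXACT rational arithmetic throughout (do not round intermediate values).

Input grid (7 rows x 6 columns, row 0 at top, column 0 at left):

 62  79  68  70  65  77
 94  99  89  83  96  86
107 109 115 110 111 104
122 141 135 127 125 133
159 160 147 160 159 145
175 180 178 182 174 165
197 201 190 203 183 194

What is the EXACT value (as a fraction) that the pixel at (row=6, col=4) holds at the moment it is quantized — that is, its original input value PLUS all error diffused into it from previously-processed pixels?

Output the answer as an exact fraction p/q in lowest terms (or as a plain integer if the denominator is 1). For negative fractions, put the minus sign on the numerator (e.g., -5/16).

Answer: 518515456721074977773/2305843009213693952

Derivation:
(0,0): OLD=62 → NEW=0, ERR=62
(0,1): OLD=849/8 → NEW=0, ERR=849/8
(0,2): OLD=14647/128 → NEW=0, ERR=14647/128
(0,3): OLD=245889/2048 → NEW=0, ERR=245889/2048
(0,4): OLD=3851143/32768 → NEW=0, ERR=3851143/32768
(0,5): OLD=67328177/524288 → NEW=255, ERR=-66365263/524288
(1,0): OLD=17059/128 → NEW=255, ERR=-15581/128
(1,1): OLD=106741/1024 → NEW=0, ERR=106741/1024
(1,2): OLD=6537497/32768 → NEW=255, ERR=-1818343/32768
(1,3): OLD=16440421/131072 → NEW=0, ERR=16440421/131072
(1,4): OLD=1437581391/8388608 → NEW=255, ERR=-701513649/8388608
(1,5): OLD=2308800633/134217728 → NEW=0, ERR=2308800633/134217728
(2,0): OLD=1450071/16384 → NEW=0, ERR=1450071/16384
(2,1): OLD=85083181/524288 → NEW=255, ERR=-48610259/524288
(2,2): OLD=730887111/8388608 → NEW=0, ERR=730887111/8388608
(2,3): OLD=11285528911/67108864 → NEW=255, ERR=-5827231409/67108864
(2,4): OLD=124429746285/2147483648 → NEW=0, ERR=124429746285/2147483648
(2,5): OLD=4449537570763/34359738368 → NEW=255, ERR=-4312195713077/34359738368
(3,0): OLD=1109590759/8388608 → NEW=255, ERR=-1029504281/8388608
(3,1): OLD=5382223323/67108864 → NEW=0, ERR=5382223323/67108864
(3,2): OLD=94081193281/536870912 → NEW=255, ERR=-42820889279/536870912
(3,3): OLD=2792741186755/34359738368 → NEW=0, ERR=2792741186755/34359738368
(3,4): OLD=41151457562723/274877906944 → NEW=255, ERR=-28942408707997/274877906944
(3,5): OLD=225782504022253/4398046511104 → NEW=0, ERR=225782504022253/4398046511104
(4,0): OLD=145691448745/1073741824 → NEW=255, ERR=-128112716375/1073741824
(4,1): OLD=1893866037013/17179869184 → NEW=0, ERR=1893866037013/17179869184
(4,2): OLD=104759466492079/549755813888 → NEW=255, ERR=-35428266049361/549755813888
(4,3): OLD=1165293273278475/8796093022208 → NEW=255, ERR=-1077710447384565/8796093022208
(4,4): OLD=12272138891468475/140737488355328 → NEW=0, ERR=12272138891468475/140737488355328
(4,5): OLD=433722632609706301/2251799813685248 → NEW=255, ERR=-140486319880031939/2251799813685248
(5,0): OLD=43536214516239/274877906944 → NEW=255, ERR=-26557651754481/274877906944
(5,1): OLD=1342629676424703/8796093022208 → NEW=255, ERR=-900374044238337/8796093022208
(5,2): OLD=6825460701214053/70368744177664 → NEW=0, ERR=6825460701214053/70368744177664
(5,3): OLD=446913960682715687/2251799813685248 → NEW=255, ERR=-127294991807022553/2251799813685248
(5,4): OLD=707795501974688263/4503599627370496 → NEW=255, ERR=-440622403004788217/4503599627370496
(5,5): OLD=7792991440951263731/72057594037927936 → NEW=0, ERR=7792991440951263731/72057594037927936
(6,0): OLD=20774938792567645/140737488355328 → NEW=255, ERR=-15113120738040995/140737488355328
(6,1): OLD=302145240354370969/2251799813685248 → NEW=255, ERR=-272063712135367271/2251799813685248
(6,2): OLD=1355179607525937393/9007199254740992 → NEW=255, ERR=-941656202433015567/9007199254740992
(6,3): OLD=18347814477953851469/144115188075855872 → NEW=0, ERR=18347814477953851469/144115188075855872
(6,4): OLD=518515456721074977773/2305843009213693952 → NEW=255, ERR=-69474510628416979987/2305843009213693952
Target (6,4): original=183, with diffused error = 518515456721074977773/2305843009213693952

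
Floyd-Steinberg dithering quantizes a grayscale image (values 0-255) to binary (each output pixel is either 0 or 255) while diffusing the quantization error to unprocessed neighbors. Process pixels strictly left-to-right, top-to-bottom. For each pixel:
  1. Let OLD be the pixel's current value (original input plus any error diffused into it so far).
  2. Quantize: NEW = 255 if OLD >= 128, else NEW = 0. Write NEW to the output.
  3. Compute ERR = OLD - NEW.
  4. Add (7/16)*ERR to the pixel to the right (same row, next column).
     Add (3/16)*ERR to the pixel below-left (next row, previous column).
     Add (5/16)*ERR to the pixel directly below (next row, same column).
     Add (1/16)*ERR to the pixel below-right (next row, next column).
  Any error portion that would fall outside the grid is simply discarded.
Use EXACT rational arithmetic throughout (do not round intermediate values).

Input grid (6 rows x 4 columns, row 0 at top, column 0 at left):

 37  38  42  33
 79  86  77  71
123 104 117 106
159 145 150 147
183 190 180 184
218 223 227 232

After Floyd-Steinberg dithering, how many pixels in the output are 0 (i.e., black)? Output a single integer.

Answer: 11

Derivation:
(0,0): OLD=37 → NEW=0, ERR=37
(0,1): OLD=867/16 → NEW=0, ERR=867/16
(0,2): OLD=16821/256 → NEW=0, ERR=16821/256
(0,3): OLD=252915/4096 → NEW=0, ERR=252915/4096
(1,0): OLD=25785/256 → NEW=0, ERR=25785/256
(1,1): OLD=331023/2048 → NEW=255, ERR=-191217/2048
(1,2): OLD=4695611/65536 → NEW=0, ERR=4695611/65536
(1,3): OLD=131857549/1048576 → NEW=0, ERR=131857549/1048576
(2,0): OLD=4488213/32768 → NEW=255, ERR=-3867627/32768
(2,1): OLD=44998199/1048576 → NEW=0, ERR=44998199/1048576
(2,2): OLD=368905011/2097152 → NEW=255, ERR=-165868749/2097152
(2,3): OLD=3864523591/33554432 → NEW=0, ERR=3864523591/33554432
(3,0): OLD=2183751621/16777216 → NEW=255, ERR=-2094438459/16777216
(3,1): OLD=21900852827/268435456 → NEW=0, ERR=21900852827/268435456
(3,2): OLD=795663169957/4294967296 → NEW=255, ERR=-299553490523/4294967296
(3,3): OLD=10138484546819/68719476736 → NEW=255, ERR=-7384982020861/68719476736
(4,0): OLD=684126496929/4294967296 → NEW=255, ERR=-411090163551/4294967296
(4,1): OLD=5248150472035/34359738368 → NEW=255, ERR=-3513582811805/34359738368
(4,2): OLD=108209326653699/1099511627776 → NEW=0, ERR=108209326653699/1099511627776
(4,3): OLD=3326943263505669/17592186044416 → NEW=255, ERR=-1159064177820411/17592186044416
(5,0): OLD=92862412450129/549755813888 → NEW=255, ERR=-47325320091311/549755813888
(5,1): OLD=2917718654829655/17592186044416 → NEW=255, ERR=-1568288786496425/17592186044416
(5,2): OLD=1759293668969827/8796093022208 → NEW=255, ERR=-483710051693213/8796093022208
(5,3): OLD=54466282210524339/281474976710656 → NEW=255, ERR=-17309836850692941/281474976710656
Output grid:
  Row 0: ....  (4 black, running=4)
  Row 1: .#..  (3 black, running=7)
  Row 2: #.#.  (2 black, running=9)
  Row 3: #.##  (1 black, running=10)
  Row 4: ##.#  (1 black, running=11)
  Row 5: ####  (0 black, running=11)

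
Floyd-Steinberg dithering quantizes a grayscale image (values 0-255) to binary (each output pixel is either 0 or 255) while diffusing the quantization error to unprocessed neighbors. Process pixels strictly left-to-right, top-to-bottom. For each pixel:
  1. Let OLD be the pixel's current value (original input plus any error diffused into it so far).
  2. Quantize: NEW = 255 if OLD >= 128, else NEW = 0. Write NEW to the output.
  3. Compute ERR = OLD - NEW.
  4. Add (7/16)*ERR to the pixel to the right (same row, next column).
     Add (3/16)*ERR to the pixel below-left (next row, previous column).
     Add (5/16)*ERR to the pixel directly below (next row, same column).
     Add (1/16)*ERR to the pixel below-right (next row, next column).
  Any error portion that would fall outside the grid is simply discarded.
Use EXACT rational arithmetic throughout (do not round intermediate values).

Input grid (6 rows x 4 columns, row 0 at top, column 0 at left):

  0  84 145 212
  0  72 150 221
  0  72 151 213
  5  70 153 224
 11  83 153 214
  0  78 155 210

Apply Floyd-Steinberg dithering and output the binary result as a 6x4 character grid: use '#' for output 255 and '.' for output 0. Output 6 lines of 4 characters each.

(0,0): OLD=0 → NEW=0, ERR=0
(0,1): OLD=84 → NEW=0, ERR=84
(0,2): OLD=727/4 → NEW=255, ERR=-293/4
(0,3): OLD=11517/64 → NEW=255, ERR=-4803/64
(1,0): OLD=63/4 → NEW=0, ERR=63/4
(1,1): OLD=2925/32 → NEW=0, ERR=2925/32
(1,2): OLD=162077/1024 → NEW=255, ERR=-99043/1024
(1,3): OLD=2468315/16384 → NEW=255, ERR=-1709605/16384
(2,0): OLD=11295/512 → NEW=0, ERR=11295/512
(2,1): OLD=1524777/16384 → NEW=0, ERR=1524777/16384
(2,2): OLD=604727/4096 → NEW=255, ERR=-439753/4096
(2,3): OLD=33390875/262144 → NEW=0, ERR=33390875/262144
(3,0): OLD=7692251/262144 → NEW=0, ERR=7692251/262144
(3,1): OLD=390779661/4194304 → NEW=0, ERR=390779661/4194304
(3,2): OLD=12744683371/67108864 → NEW=255, ERR=-4368076949/67108864
(3,3): OLD=245477036781/1073741824 → NEW=255, ERR=-28327128339/1073741824
(4,0): OLD=2525916567/67108864 → NEW=0, ERR=2525916567/67108864
(4,1): OLD=63464672825/536870912 → NEW=0, ERR=63464672825/536870912
(4,2): OLD=3182637456981/17179869184 → NEW=255, ERR=-1198229184939/17179869184
(4,3): OLD=47051869825379/274877906944 → NEW=255, ERR=-23041996445341/274877906944
(5,0): OLD=291430681155/8589934592 → NEW=0, ERR=291430681155/8589934592
(5,1): OLD=32726801016137/274877906944 → NEW=0, ERR=32726801016137/274877906944
(5,2): OLD=97286800586167/549755813888 → NEW=255, ERR=-42900931955273/549755813888
(5,3): OLD=1278109712605311/8796093022208 → NEW=255, ERR=-964894008057729/8796093022208
Row 0: ..##
Row 1: ..##
Row 2: ..#.
Row 3: ..##
Row 4: ..##
Row 5: ..##

Answer: ..##
..##
..#.
..##
..##
..##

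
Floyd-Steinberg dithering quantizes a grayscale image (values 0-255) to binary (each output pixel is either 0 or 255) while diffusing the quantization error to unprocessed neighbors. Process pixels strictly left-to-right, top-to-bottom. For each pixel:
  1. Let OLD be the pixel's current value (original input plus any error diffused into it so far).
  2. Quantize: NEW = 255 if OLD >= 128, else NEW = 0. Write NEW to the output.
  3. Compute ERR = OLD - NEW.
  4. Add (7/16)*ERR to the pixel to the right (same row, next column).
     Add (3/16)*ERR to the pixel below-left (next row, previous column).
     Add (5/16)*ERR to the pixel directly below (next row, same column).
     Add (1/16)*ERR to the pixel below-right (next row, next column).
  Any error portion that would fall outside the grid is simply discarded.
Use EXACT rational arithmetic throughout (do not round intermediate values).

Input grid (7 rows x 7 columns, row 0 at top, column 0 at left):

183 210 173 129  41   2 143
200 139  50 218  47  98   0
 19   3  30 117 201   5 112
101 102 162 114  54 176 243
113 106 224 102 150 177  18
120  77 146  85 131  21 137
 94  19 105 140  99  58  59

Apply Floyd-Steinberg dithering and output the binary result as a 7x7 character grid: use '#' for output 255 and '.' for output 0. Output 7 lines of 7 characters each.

(0,0): OLD=183 → NEW=255, ERR=-72
(0,1): OLD=357/2 → NEW=255, ERR=-153/2
(0,2): OLD=4465/32 → NEW=255, ERR=-3695/32
(0,3): OLD=40183/512 → NEW=0, ERR=40183/512
(0,4): OLD=617153/8192 → NEW=0, ERR=617153/8192
(0,5): OLD=4582215/131072 → NEW=0, ERR=4582215/131072
(0,6): OLD=331968241/2097152 → NEW=255, ERR=-202805519/2097152
(1,0): OLD=5221/32 → NEW=255, ERR=-2939/32
(1,1): OLD=12483/256 → NEW=0, ERR=12483/256
(1,2): OLD=370143/8192 → NEW=0, ERR=370143/8192
(1,3): OLD=8821219/32768 → NEW=255, ERR=465379/32768
(1,4): OLD=185002489/2097152 → NEW=0, ERR=185002489/2097152
(1,5): OLD=2249751785/16777216 → NEW=255, ERR=-2028438295/16777216
(1,6): OLD=-21724765305/268435456 → NEW=0, ERR=-21724765305/268435456
(2,0): OLD=-2287/4096 → NEW=0, ERR=-2287/4096
(2,1): OLD=2716523/131072 → NEW=0, ERR=2716523/131072
(2,2): OLD=123517505/2097152 → NEW=0, ERR=123517505/2097152
(2,3): OLD=2794588217/16777216 → NEW=255, ERR=-1483601863/16777216
(2,4): OLD=22561686169/134217728 → NEW=255, ERR=-11663834471/134217728
(2,5): OLD=-345587887037/4294967296 → NEW=0, ERR=-345587887037/4294967296
(2,6): OLD=3020204757253/68719476736 → NEW=0, ERR=3020204757253/68719476736
(3,0): OLD=219596001/2097152 → NEW=0, ERR=219596001/2097152
(3,1): OLD=2773213741/16777216 → NEW=255, ERR=-1504976339/16777216
(3,2): OLD=16894659527/134217728 → NEW=0, ERR=16894659527/134217728
(3,3): OLD=69161323737/536870912 → NEW=255, ERR=-67740758823/536870912
(3,4): OLD=-3365410003743/68719476736 → NEW=0, ERR=-3365410003743/68719476736
(3,5): OLD=72698938261011/549755813888 → NEW=255, ERR=-67488794280429/549755813888
(3,6): OLD=1741601985182925/8796093022208 → NEW=255, ERR=-501401735480115/8796093022208
(4,0): OLD=34602117551/268435456 → NEW=255, ERR=-33848923729/268435456
(4,1): OLD=227402205443/4294967296 → NEW=0, ERR=227402205443/4294967296
(4,2): OLD=17677071596749/68719476736 → NEW=255, ERR=153605029069/68719476736
(4,3): OLD=34212585628255/549755813888 → NEW=0, ERR=34212585628255/549755813888
(4,4): OLD=576226366351613/4398046511104 → NEW=255, ERR=-545275493979907/4398046511104
(4,5): OLD=9942597293820589/140737488355328 → NEW=0, ERR=9942597293820589/140737488355328
(4,6): OLD=52741307528879563/2251799813685248 → NEW=0, ERR=52741307528879563/2251799813685248
(5,0): OLD=6220629926329/68719476736 → NEW=0, ERR=6220629926329/68719476736
(5,1): OLD=69097235935539/549755813888 → NEW=0, ERR=69097235935539/549755813888
(5,2): OLD=952899836567685/4398046511104 → NEW=255, ERR=-168602023763835/4398046511104
(5,3): OLD=2271818376902745/35184372088832 → NEW=0, ERR=2271818376902745/35184372088832
(5,4): OLD=309938824911554275/2251799813685248 → NEW=255, ERR=-264270127578183965/2251799813685248
(5,5): OLD=-209417751237235501/18014398509481984 → NEW=0, ERR=-209417751237235501/18014398509481984
(5,6): OLD=41403942028888078333/288230376151711744 → NEW=255, ERR=-32094803889798416387/288230376151711744
(6,0): OLD=1282949648947329/8796093022208 → NEW=255, ERR=-960054071715711/8796093022208
(6,1): OLD=1266041139571477/140737488355328 → NEW=0, ERR=1266041139571477/140737488355328
(6,2): OLD=263275657534068703/2251799813685248 → NEW=0, ERR=263275657534068703/2251799813685248
(6,3): OLD=3367404223550339713/18014398509481984 → NEW=255, ERR=-1226267396367566207/18014398509481984
(6,4): OLD=1239381014572704943/36028797018963968 → NEW=0, ERR=1239381014572704943/36028797018963968
(6,5): OLD=190018717786478338479/4611686018427387904 → NEW=0, ERR=190018717786478338479/4611686018427387904
(6,6): OLD=3062367370400196951513/73786976294838206464 → NEW=0, ERR=3062367370400196951513/73786976294838206464
Row 0: ###...#
Row 1: #..#.#.
Row 2: ...##..
Row 3: .#.#.##
Row 4: #.#.#..
Row 5: ..#.#.#
Row 6: #..#...

Answer: ###...#
#..#.#.
...##..
.#.#.##
#.#.#..
..#.#.#
#..#...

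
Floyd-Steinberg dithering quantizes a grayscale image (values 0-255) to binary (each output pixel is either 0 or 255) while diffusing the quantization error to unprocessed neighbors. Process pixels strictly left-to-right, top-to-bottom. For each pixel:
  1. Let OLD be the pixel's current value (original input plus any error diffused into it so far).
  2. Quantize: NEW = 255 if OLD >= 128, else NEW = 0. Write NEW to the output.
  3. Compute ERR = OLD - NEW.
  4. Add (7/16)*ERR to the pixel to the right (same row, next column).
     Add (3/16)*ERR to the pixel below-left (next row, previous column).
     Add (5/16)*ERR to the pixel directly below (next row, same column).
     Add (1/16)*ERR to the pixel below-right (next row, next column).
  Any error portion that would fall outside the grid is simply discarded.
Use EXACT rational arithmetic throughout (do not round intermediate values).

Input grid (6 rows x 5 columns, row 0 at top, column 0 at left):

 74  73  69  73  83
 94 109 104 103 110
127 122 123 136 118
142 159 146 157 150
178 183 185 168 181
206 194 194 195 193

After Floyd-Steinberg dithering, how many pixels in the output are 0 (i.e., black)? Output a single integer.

Answer: 12

Derivation:
(0,0): OLD=74 → NEW=0, ERR=74
(0,1): OLD=843/8 → NEW=0, ERR=843/8
(0,2): OLD=14733/128 → NEW=0, ERR=14733/128
(0,3): OLD=252635/2048 → NEW=0, ERR=252635/2048
(0,4): OLD=4488189/32768 → NEW=255, ERR=-3867651/32768
(1,0): OLD=17521/128 → NEW=255, ERR=-15119/128
(1,1): OLD=119255/1024 → NEW=0, ERR=119255/1024
(1,2): OLD=7229795/32768 → NEW=255, ERR=-1126045/32768
(1,3): OLD=14624711/131072 → NEW=0, ERR=14624711/131072
(1,4): OLD=271875317/2097152 → NEW=255, ERR=-262898443/2097152
(2,0): OLD=1833773/16384 → NEW=0, ERR=1833773/16384
(2,1): OLD=101468159/524288 → NEW=255, ERR=-32225281/524288
(2,2): OLD=952693309/8388608 → NEW=0, ERR=952693309/8388608
(2,3): OLD=26159322855/134217728 → NEW=255, ERR=-8066197785/134217728
(2,4): OLD=127787888273/2147483648 → NEW=0, ERR=127787888273/2147483648
(3,0): OLD=1387910173/8388608 → NEW=255, ERR=-751184867/8388608
(3,1): OLD=8650636953/67108864 → NEW=255, ERR=-8462123367/67108864
(3,2): OLD=238830084899/2147483648 → NEW=0, ERR=238830084899/2147483648
(3,3): OLD=881030855899/4294967296 → NEW=255, ERR=-214185804581/4294967296
(3,4): OLD=9828381431943/68719476736 → NEW=255, ERR=-7695085135737/68719476736
(4,0): OLD=135692279891/1073741824 → NEW=0, ERR=135692279891/1073741824
(4,1): OLD=7357771229843/34359738368 → NEW=255, ERR=-1403962053997/34359738368
(4,2): OLD=101510431509373/549755813888 → NEW=255, ERR=-38677301032067/549755813888
(4,3): OLD=946382064051091/8796093022208 → NEW=0, ERR=946382064051091/8796093022208
(4,4): OLD=26734652826018437/140737488355328 → NEW=255, ERR=-9153406704590203/140737488355328
(5,0): OLD=130748576281497/549755813888 → NEW=255, ERR=-9439156259943/549755813888
(5,1): OLD=740746766188491/4398046511104 → NEW=255, ERR=-380755094143029/4398046511104
(5,2): OLD=21358049246695907/140737488355328 → NEW=255, ERR=-14530010283912733/140737488355328
(5,3): OLD=93934961906835437/562949953421312 → NEW=255, ERR=-49617276215599123/562949953421312
(5,4): OLD=1268568840663283359/9007199254740992 → NEW=255, ERR=-1028266969295669601/9007199254740992
Output grid:
  Row 0: ....#  (4 black, running=4)
  Row 1: #.#.#  (2 black, running=6)
  Row 2: .#.#.  (3 black, running=9)
  Row 3: ##.##  (1 black, running=10)
  Row 4: .##.#  (2 black, running=12)
  Row 5: #####  (0 black, running=12)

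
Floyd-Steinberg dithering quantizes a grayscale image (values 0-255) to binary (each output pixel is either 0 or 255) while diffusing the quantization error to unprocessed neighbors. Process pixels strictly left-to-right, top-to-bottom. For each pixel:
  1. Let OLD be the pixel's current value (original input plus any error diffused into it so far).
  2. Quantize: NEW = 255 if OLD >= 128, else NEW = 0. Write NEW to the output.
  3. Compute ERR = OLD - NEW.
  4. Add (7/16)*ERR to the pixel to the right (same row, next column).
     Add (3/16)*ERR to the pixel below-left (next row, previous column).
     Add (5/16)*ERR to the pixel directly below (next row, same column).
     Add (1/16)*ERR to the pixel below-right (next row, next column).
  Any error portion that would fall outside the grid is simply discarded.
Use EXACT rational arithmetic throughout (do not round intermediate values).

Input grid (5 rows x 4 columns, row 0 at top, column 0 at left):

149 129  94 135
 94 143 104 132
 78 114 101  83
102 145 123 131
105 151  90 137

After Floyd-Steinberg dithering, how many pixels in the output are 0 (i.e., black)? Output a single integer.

Answer: 11

Derivation:
(0,0): OLD=149 → NEW=255, ERR=-106
(0,1): OLD=661/8 → NEW=0, ERR=661/8
(0,2): OLD=16659/128 → NEW=255, ERR=-15981/128
(0,3): OLD=164613/2048 → NEW=0, ERR=164613/2048
(1,0): OLD=9775/128 → NEW=0, ERR=9775/128
(1,1): OLD=176329/1024 → NEW=255, ERR=-84791/1024
(1,2): OLD=1605373/32768 → NEW=0, ERR=1605373/32768
(1,3): OLD=89521531/524288 → NEW=255, ERR=-44171909/524288
(2,0): OLD=1414579/16384 → NEW=0, ERR=1414579/16384
(2,1): OLD=73324897/524288 → NEW=255, ERR=-60368543/524288
(2,2): OLD=47146341/1048576 → NEW=0, ERR=47146341/1048576
(2,3): OLD=1332186161/16777216 → NEW=0, ERR=1332186161/16777216
(3,0): OLD=900865027/8388608 → NEW=0, ERR=900865027/8388608
(3,1): OLD=22793918941/134217728 → NEW=255, ERR=-11431601699/134217728
(3,2): OLD=230811055907/2147483648 → NEW=0, ERR=230811055907/2147483648
(3,3): OLD=7065957966965/34359738368 → NEW=255, ERR=-1695775316875/34359738368
(4,0): OLD=263260180103/2147483648 → NEW=0, ERR=263260180103/2147483648
(4,1): OLD=3519834116501/17179869184 → NEW=255, ERR=-861032525419/17179869184
(4,2): OLD=47874636381045/549755813888 → NEW=0, ERR=47874636381045/549755813888
(4,3): OLD=1463612803672003/8796093022208 → NEW=255, ERR=-779390916991037/8796093022208
Output grid:
  Row 0: #.#.  (2 black, running=2)
  Row 1: .#.#  (2 black, running=4)
  Row 2: .#..  (3 black, running=7)
  Row 3: .#.#  (2 black, running=9)
  Row 4: .#.#  (2 black, running=11)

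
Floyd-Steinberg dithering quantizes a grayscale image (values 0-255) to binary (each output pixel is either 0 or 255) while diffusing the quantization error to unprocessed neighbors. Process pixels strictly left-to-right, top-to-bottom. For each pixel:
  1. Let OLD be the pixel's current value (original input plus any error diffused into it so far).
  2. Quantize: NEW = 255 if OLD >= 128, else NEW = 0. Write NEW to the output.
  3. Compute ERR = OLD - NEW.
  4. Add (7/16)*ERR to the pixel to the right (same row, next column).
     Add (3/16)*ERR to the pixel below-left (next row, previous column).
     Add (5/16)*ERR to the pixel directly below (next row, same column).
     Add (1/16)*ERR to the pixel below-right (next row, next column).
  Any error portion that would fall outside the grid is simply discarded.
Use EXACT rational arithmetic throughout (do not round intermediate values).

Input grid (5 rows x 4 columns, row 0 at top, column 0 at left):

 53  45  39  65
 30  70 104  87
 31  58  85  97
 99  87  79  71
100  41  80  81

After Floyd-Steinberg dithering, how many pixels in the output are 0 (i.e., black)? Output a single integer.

(0,0): OLD=53 → NEW=0, ERR=53
(0,1): OLD=1091/16 → NEW=0, ERR=1091/16
(0,2): OLD=17621/256 → NEW=0, ERR=17621/256
(0,3): OLD=389587/4096 → NEW=0, ERR=389587/4096
(1,0): OLD=15193/256 → NEW=0, ERR=15193/256
(1,1): OLD=273391/2048 → NEW=255, ERR=-248849/2048
(1,2): OLD=6189595/65536 → NEW=0, ERR=6189595/65536
(1,3): OLD=170231213/1048576 → NEW=255, ERR=-97155667/1048576
(2,0): OLD=876981/32768 → NEW=0, ERR=876981/32768
(2,1): OLD=55737495/1048576 → NEW=0, ERR=55737495/1048576
(2,2): OLD=236564467/2097152 → NEW=0, ERR=236564467/2097152
(2,3): OLD=4137241543/33554432 → NEW=0, ERR=4137241543/33554432
(3,0): OLD=1968473829/16777216 → NEW=0, ERR=1968473829/16777216
(3,1): OLD=47718762555/268435456 → NEW=255, ERR=-20732278725/268435456
(3,2): OLD=459140319941/4294967296 → NEW=0, ERR=459140319941/4294967296
(3,3): OLD=11225383703779/68719476736 → NEW=255, ERR=-6298082863901/68719476736
(4,0): OLD=524777799745/4294967296 → NEW=0, ERR=524777799745/4294967296
(4,1): OLD=3356855553219/34359738368 → NEW=0, ERR=3356855553219/34359738368
(4,2): OLD=147486421617123/1099511627776 → NEW=255, ERR=-132889043465757/1099511627776
(4,3): OLD=108437058130213/17592186044416 → NEW=0, ERR=108437058130213/17592186044416
Output grid:
  Row 0: ....  (4 black, running=4)
  Row 1: .#.#  (2 black, running=6)
  Row 2: ....  (4 black, running=10)
  Row 3: .#.#  (2 black, running=12)
  Row 4: ..#.  (3 black, running=15)

Answer: 15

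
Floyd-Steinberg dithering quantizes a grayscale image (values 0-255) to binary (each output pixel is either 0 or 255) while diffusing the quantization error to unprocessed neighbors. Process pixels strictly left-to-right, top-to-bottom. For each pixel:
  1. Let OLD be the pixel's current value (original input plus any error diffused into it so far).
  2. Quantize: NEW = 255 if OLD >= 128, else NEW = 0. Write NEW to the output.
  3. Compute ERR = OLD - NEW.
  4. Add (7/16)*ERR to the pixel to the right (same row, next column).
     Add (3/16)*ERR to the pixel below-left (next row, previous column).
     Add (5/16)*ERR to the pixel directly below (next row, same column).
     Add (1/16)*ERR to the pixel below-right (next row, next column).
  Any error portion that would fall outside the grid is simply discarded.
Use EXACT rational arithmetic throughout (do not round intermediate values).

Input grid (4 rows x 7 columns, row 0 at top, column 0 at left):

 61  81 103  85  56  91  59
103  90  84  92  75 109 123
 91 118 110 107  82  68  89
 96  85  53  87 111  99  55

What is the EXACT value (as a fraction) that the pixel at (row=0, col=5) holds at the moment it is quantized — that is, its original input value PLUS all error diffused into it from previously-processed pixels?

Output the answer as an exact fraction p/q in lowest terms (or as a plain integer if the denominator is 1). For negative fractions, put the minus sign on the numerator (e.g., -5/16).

Answer: 128960475/1048576

Derivation:
(0,0): OLD=61 → NEW=0, ERR=61
(0,1): OLD=1723/16 → NEW=0, ERR=1723/16
(0,2): OLD=38429/256 → NEW=255, ERR=-26851/256
(0,3): OLD=160203/4096 → NEW=0, ERR=160203/4096
(0,4): OLD=4791437/65536 → NEW=0, ERR=4791437/65536
(0,5): OLD=128960475/1048576 → NEW=0, ERR=128960475/1048576
Target (0,5): original=91, with diffused error = 128960475/1048576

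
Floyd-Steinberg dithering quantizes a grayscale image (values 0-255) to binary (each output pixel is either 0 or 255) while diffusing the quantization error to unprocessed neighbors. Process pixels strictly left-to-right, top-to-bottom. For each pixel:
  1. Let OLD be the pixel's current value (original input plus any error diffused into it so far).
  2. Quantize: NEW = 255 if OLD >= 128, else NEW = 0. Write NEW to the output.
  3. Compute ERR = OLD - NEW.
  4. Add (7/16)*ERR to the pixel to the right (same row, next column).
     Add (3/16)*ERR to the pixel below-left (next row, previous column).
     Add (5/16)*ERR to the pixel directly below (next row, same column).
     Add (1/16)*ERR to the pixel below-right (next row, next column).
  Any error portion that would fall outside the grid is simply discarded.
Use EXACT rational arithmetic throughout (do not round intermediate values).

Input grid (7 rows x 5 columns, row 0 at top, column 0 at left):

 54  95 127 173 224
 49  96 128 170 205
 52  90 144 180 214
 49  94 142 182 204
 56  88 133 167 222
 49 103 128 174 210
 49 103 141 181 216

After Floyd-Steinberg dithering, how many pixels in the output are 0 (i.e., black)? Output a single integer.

Answer: 16

Derivation:
(0,0): OLD=54 → NEW=0, ERR=54
(0,1): OLD=949/8 → NEW=0, ERR=949/8
(0,2): OLD=22899/128 → NEW=255, ERR=-9741/128
(0,3): OLD=286117/2048 → NEW=255, ERR=-236123/2048
(0,4): OLD=5687171/32768 → NEW=255, ERR=-2668669/32768
(1,0): OLD=11279/128 → NEW=0, ERR=11279/128
(1,1): OLD=164585/1024 → NEW=255, ERR=-96535/1024
(1,2): OLD=1598109/32768 → NEW=0, ERR=1598109/32768
(1,3): OLD=17731545/131072 → NEW=255, ERR=-15691815/131072
(1,4): OLD=251588203/2097152 → NEW=0, ERR=251588203/2097152
(2,0): OLD=1013523/16384 → NEW=0, ERR=1013523/16384
(2,1): OLD=53611393/524288 → NEW=0, ERR=53611393/524288
(2,2): OLD=1473360323/8388608 → NEW=255, ERR=-665734717/8388608
(2,3): OLD=17905841561/134217728 → NEW=255, ERR=-16319679079/134217728
(2,4): OLD=409763553519/2147483648 → NEW=255, ERR=-137844776721/2147483648
(3,0): OLD=734039651/8388608 → NEW=0, ERR=734039651/8388608
(3,1): OLD=10282687527/67108864 → NEW=255, ERR=-6830072793/67108864
(3,2): OLD=120828360925/2147483648 → NEW=0, ERR=120828360925/2147483648
(3,3): OLD=651216770677/4294967296 → NEW=255, ERR=-443999889803/4294967296
(3,4): OLD=9010096527785/68719476736 → NEW=255, ERR=-8513370039895/68719476736
(4,0): OLD=69000909805/1073741824 → NEW=0, ERR=69000909805/1073741824
(4,1): OLD=3447257300205/34359738368 → NEW=0, ERR=3447257300205/34359738368
(4,2): OLD=92761598597251/549755813888 → NEW=255, ERR=-47426133944189/549755813888
(4,3): OLD=679415847064813/8796093022208 → NEW=0, ERR=679415847064813/8796093022208
(4,4): OLD=29641764744487163/140737488355328 → NEW=255, ERR=-6246294786121477/140737488355328
(5,0): OLD=48319952349927/549755813888 → NEW=0, ERR=48319952349927/549755813888
(5,1): OLD=706533947870453/4398046511104 → NEW=255, ERR=-414967912461067/4398046511104
(5,2): OLD=11331502429538845/140737488355328 → NEW=0, ERR=11331502429538845/140737488355328
(5,3): OLD=123651744426278323/562949953421312 → NEW=255, ERR=-19900493696156237/562949953421312
(5,4): OLD=1670765106112233153/9007199254740992 → NEW=255, ERR=-626070703846719807/9007199254740992
(6,0): OLD=4135962821319415/70368744177664 → NEW=0, ERR=4135962821319415/70368744177664
(6,1): OLD=269808409404479481/2251799813685248 → NEW=0, ERR=269808409404479481/2251799813685248
(6,2): OLD=7423969944334442307/36028797018963968 → NEW=255, ERR=-1763373295501369533/36028797018963968
(6,3): OLD=81015641291441375393/576460752303423488 → NEW=255, ERR=-65981850545931614047/576460752303423488
(6,4): OLD=1309654675363295951271/9223372036854775808 → NEW=255, ERR=-1042305194034671879769/9223372036854775808
Output grid:
  Row 0: ..###  (2 black, running=2)
  Row 1: .#.#.  (3 black, running=5)
  Row 2: ..###  (2 black, running=7)
  Row 3: .#.##  (2 black, running=9)
  Row 4: ..#.#  (3 black, running=12)
  Row 5: .#.##  (2 black, running=14)
  Row 6: ..###  (2 black, running=16)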